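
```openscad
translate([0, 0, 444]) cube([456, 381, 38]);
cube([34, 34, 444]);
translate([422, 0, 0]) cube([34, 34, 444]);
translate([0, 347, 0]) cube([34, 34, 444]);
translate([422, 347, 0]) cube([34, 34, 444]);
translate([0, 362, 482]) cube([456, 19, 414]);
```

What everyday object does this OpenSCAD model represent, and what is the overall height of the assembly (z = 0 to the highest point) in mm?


A chair. The overall height is 896 mm.

A slab on four corner posts with a tall panel at the back — a chair. The seat slab sits at z = 444 with thickness 38, and the 414 mm backrest starts at the seat top, so the overall height is 444 + 38 + 414 = 896 mm.


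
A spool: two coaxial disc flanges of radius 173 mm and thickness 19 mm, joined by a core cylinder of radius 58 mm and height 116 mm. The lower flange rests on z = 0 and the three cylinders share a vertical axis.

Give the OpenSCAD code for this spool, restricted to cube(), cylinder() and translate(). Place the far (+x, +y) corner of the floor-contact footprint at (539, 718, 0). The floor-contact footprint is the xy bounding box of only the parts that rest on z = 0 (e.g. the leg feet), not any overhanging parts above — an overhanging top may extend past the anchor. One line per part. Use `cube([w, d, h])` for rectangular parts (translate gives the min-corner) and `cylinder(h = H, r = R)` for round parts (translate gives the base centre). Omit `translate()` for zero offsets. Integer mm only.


translate([366, 545, 0]) cylinder(h = 19, r = 173);
translate([366, 545, 19]) cylinder(h = 116, r = 58);
translate([366, 545, 135]) cylinder(h = 19, r = 173);


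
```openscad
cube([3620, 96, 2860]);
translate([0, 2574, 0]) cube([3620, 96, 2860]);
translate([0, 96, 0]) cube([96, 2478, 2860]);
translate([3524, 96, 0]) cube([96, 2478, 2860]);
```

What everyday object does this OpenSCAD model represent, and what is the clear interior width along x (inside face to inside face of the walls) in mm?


A house (or room) frame. The interior width is 3428 mm.

Four 2860 mm walls enclosing a rectangle with no floor or roof — a room or house frame. Outside width is 3620 mm and wall thickness is 96 mm, so the interior width is 3620 − 2 × 96 = 3428 mm.


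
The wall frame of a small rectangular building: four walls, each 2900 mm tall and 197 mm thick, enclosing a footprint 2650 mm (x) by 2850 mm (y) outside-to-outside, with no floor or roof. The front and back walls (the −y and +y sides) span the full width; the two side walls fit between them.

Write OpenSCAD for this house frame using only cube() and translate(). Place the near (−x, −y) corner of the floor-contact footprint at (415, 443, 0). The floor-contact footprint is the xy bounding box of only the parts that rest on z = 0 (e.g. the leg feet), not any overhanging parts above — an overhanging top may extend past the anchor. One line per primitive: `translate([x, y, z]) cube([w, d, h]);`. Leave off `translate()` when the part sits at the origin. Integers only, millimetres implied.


translate([415, 443, 0]) cube([2650, 197, 2900]);
translate([415, 3096, 0]) cube([2650, 197, 2900]);
translate([415, 640, 0]) cube([197, 2456, 2900]);
translate([2868, 640, 0]) cube([197, 2456, 2900]);


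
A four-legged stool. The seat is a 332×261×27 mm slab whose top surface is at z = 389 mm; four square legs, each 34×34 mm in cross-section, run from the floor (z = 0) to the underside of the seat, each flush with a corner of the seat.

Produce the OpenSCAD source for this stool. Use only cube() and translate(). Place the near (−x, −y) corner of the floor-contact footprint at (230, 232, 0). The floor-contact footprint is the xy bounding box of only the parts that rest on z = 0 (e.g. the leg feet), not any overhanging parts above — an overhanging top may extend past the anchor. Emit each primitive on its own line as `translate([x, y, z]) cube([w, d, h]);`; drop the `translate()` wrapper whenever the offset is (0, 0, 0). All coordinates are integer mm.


translate([230, 232, 362]) cube([332, 261, 27]);
translate([230, 232, 0]) cube([34, 34, 362]);
translate([528, 232, 0]) cube([34, 34, 362]);
translate([230, 459, 0]) cube([34, 34, 362]);
translate([528, 459, 0]) cube([34, 34, 362]);


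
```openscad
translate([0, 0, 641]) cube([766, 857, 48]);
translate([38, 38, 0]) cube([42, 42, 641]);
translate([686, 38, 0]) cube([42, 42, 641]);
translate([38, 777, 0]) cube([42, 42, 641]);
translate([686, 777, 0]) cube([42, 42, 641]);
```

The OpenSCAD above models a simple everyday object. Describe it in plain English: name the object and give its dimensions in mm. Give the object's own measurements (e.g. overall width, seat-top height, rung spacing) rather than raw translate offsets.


A table: top 766 mm (x) × 857 mm (y), 48 mm thick, upper face at z = 689 mm, on four 42×42 mm square legs, each inset 38 mm from the nearest pair of top edges from z = 0 to the bottom of the top.


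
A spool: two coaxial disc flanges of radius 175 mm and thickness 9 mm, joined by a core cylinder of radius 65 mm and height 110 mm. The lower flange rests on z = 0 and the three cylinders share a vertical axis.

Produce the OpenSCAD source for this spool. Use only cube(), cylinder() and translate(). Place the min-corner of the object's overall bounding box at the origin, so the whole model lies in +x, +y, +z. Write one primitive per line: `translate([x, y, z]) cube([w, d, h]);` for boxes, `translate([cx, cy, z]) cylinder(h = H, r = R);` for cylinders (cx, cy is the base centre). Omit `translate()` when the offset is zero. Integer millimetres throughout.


translate([175, 175, 0]) cylinder(h = 9, r = 175);
translate([175, 175, 9]) cylinder(h = 110, r = 65);
translate([175, 175, 119]) cylinder(h = 9, r = 175);


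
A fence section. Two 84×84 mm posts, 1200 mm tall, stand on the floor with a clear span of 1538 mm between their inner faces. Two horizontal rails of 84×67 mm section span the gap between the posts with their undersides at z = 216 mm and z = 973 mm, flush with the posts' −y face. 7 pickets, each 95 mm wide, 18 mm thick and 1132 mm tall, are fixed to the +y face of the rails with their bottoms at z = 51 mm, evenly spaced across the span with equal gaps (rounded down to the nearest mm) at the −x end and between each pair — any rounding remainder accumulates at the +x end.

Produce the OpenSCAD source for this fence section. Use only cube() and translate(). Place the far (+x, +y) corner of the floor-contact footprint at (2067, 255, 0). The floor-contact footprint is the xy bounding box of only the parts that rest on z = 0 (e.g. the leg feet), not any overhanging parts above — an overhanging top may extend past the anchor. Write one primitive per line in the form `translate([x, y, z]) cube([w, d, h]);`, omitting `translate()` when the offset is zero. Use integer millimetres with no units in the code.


translate([361, 171, 0]) cube([84, 84, 1200]);
translate([1983, 171, 0]) cube([84, 84, 1200]);
translate([445, 171, 216]) cube([1538, 84, 67]);
translate([445, 171, 973]) cube([1538, 84, 67]);
translate([554, 255, 51]) cube([95, 18, 1132]);
translate([758, 255, 51]) cube([95, 18, 1132]);
translate([962, 255, 51]) cube([95, 18, 1132]);
translate([1166, 255, 51]) cube([95, 18, 1132]);
translate([1370, 255, 51]) cube([95, 18, 1132]);
translate([1574, 255, 51]) cube([95, 18, 1132]);
translate([1778, 255, 51]) cube([95, 18, 1132]);


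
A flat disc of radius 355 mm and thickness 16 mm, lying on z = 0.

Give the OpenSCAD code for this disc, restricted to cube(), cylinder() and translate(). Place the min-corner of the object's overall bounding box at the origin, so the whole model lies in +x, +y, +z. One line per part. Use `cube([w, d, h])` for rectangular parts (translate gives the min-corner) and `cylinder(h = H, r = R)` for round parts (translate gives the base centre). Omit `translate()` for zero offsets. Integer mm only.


translate([355, 355, 0]) cylinder(h = 16, r = 355);


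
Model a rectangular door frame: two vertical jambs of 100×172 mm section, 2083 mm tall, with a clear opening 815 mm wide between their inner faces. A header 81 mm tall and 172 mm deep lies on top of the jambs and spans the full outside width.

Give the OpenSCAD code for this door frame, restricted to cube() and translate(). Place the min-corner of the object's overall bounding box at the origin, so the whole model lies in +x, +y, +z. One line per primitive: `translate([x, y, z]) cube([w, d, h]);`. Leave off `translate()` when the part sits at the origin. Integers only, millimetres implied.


cube([100, 172, 2083]);
translate([915, 0, 0]) cube([100, 172, 2083]);
translate([0, 0, 2083]) cube([1015, 172, 81]);


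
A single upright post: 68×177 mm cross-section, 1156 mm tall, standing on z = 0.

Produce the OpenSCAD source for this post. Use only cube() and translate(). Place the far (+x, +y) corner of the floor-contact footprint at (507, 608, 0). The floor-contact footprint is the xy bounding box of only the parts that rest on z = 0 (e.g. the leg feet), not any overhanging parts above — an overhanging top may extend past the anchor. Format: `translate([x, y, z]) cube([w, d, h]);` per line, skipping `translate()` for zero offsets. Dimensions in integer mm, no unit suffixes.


translate([439, 431, 0]) cube([68, 177, 1156]);


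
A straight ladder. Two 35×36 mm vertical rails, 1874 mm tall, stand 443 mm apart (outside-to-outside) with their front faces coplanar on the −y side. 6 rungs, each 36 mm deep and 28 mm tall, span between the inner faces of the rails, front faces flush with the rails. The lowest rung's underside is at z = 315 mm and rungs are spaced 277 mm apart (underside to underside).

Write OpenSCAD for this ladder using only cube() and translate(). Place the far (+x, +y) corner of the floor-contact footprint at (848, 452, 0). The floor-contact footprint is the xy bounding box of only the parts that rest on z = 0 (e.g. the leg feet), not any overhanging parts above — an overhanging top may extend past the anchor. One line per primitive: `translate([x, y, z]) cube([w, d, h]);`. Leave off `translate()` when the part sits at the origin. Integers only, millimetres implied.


translate([405, 416, 0]) cube([35, 36, 1874]);
translate([813, 416, 0]) cube([35, 36, 1874]);
translate([440, 416, 315]) cube([373, 36, 28]);
translate([440, 416, 592]) cube([373, 36, 28]);
translate([440, 416, 869]) cube([373, 36, 28]);
translate([440, 416, 1146]) cube([373, 36, 28]);
translate([440, 416, 1423]) cube([373, 36, 28]);
translate([440, 416, 1700]) cube([373, 36, 28]);


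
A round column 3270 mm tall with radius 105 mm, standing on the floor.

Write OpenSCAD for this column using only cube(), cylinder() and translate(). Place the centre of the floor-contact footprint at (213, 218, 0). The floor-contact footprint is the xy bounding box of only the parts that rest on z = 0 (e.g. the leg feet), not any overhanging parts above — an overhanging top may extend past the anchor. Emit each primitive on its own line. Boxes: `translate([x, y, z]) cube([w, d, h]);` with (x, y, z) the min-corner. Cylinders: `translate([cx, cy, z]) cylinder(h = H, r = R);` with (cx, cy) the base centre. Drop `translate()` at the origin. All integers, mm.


translate([213, 218, 0]) cylinder(h = 3270, r = 105);


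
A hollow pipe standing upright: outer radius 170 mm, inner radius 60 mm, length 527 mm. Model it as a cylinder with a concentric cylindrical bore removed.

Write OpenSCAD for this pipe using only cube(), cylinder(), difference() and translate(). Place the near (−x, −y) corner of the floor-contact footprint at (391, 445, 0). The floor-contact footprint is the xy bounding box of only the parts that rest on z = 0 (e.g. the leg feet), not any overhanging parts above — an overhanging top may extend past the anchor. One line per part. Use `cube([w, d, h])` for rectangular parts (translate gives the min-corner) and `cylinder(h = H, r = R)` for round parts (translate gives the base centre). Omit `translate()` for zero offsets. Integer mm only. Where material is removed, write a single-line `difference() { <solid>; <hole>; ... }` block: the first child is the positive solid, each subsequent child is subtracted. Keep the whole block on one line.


difference() { translate([561, 615, 0]) cylinder(h = 527, r = 170); translate([561, 615, 0]) cylinder(h = 527, r = 60); }


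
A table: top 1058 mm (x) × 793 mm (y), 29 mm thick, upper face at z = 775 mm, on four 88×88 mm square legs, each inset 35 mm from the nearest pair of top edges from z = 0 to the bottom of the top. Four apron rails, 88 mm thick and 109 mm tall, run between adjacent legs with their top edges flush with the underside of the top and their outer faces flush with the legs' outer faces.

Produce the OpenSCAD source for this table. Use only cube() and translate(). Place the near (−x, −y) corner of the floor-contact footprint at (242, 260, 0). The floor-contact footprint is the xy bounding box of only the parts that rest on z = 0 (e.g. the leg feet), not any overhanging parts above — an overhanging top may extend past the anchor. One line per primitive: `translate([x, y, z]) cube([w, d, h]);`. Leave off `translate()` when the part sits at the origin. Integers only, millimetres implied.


translate([207, 225, 746]) cube([1058, 793, 29]);
translate([242, 260, 0]) cube([88, 88, 746]);
translate([1142, 260, 0]) cube([88, 88, 746]);
translate([242, 895, 0]) cube([88, 88, 746]);
translate([1142, 895, 0]) cube([88, 88, 746]);
translate([330, 260, 637]) cube([812, 88, 109]);
translate([330, 895, 637]) cube([812, 88, 109]);
translate([242, 348, 637]) cube([88, 547, 109]);
translate([1142, 348, 637]) cube([88, 547, 109]);


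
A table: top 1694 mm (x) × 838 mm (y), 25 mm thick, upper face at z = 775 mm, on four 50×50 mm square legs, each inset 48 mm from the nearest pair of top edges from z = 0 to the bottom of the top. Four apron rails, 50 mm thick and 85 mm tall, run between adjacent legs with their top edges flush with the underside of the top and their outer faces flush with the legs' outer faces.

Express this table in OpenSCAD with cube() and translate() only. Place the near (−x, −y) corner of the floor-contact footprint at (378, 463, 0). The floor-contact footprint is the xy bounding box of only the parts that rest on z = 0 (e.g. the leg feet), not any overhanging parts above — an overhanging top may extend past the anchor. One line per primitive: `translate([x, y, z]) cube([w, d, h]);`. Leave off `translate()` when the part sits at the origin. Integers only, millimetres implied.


translate([330, 415, 750]) cube([1694, 838, 25]);
translate([378, 463, 0]) cube([50, 50, 750]);
translate([1926, 463, 0]) cube([50, 50, 750]);
translate([378, 1155, 0]) cube([50, 50, 750]);
translate([1926, 1155, 0]) cube([50, 50, 750]);
translate([428, 463, 665]) cube([1498, 50, 85]);
translate([428, 1155, 665]) cube([1498, 50, 85]);
translate([378, 513, 665]) cube([50, 642, 85]);
translate([1926, 513, 665]) cube([50, 642, 85]);


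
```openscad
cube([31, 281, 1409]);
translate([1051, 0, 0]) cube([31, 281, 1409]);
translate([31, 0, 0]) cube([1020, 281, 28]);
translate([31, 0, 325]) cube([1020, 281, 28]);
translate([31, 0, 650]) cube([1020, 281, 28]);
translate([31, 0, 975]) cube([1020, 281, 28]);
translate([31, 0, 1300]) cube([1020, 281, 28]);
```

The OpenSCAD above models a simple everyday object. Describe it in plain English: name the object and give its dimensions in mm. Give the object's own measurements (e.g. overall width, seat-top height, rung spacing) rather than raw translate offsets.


An open bookshelf. Two side panels, each 31 mm thick, 281 mm deep and 1409 mm tall, stand 1082 mm apart (outside-to-outside). Between them sit 5 shelves, each 28 mm thick and 281 mm deep, spanning the full gap between the sides. The bottom shelf rests on the floor (its underside at z = 0) and the clear gap between one shelf's top and the next shelf's underside is 297 mm.


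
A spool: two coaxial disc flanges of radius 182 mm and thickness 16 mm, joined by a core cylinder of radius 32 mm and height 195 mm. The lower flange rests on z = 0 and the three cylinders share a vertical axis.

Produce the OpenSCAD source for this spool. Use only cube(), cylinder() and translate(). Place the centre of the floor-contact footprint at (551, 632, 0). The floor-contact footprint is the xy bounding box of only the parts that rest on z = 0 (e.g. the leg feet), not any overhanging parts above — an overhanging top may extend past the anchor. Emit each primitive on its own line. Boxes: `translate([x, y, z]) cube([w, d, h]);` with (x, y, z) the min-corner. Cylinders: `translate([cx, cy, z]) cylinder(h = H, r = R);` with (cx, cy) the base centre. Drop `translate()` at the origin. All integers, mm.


translate([551, 632, 0]) cylinder(h = 16, r = 182);
translate([551, 632, 16]) cylinder(h = 195, r = 32);
translate([551, 632, 211]) cylinder(h = 16, r = 182);


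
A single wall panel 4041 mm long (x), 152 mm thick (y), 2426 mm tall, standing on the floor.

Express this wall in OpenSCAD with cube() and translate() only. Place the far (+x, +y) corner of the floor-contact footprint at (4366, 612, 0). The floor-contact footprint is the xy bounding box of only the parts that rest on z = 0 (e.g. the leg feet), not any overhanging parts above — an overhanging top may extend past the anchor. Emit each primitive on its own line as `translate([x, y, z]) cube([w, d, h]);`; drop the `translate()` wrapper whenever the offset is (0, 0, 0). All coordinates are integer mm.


translate([325, 460, 0]) cube([4041, 152, 2426]);


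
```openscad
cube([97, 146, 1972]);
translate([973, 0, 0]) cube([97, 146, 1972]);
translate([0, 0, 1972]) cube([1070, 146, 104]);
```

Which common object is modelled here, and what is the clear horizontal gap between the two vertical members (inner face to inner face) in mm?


A door frame. The clear opening width is 876 mm.

Two 1972 mm tall posts with a header on top — a door frame. The left jamb is 97 mm wide at x = 0; the right jamb starts at x = 973. The clear opening is 973 − 97 = 876 mm.


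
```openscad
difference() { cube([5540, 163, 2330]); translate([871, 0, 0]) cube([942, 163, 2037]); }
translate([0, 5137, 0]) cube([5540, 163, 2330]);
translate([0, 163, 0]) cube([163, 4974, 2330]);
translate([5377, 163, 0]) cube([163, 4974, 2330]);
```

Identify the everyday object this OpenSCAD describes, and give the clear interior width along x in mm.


A single room. The interior width is 5214 mm.

Four walls enclosing a rectangle with a door in the front wall — a room. Outside width 5540 minus two 163 mm walls gives 5214 mm.


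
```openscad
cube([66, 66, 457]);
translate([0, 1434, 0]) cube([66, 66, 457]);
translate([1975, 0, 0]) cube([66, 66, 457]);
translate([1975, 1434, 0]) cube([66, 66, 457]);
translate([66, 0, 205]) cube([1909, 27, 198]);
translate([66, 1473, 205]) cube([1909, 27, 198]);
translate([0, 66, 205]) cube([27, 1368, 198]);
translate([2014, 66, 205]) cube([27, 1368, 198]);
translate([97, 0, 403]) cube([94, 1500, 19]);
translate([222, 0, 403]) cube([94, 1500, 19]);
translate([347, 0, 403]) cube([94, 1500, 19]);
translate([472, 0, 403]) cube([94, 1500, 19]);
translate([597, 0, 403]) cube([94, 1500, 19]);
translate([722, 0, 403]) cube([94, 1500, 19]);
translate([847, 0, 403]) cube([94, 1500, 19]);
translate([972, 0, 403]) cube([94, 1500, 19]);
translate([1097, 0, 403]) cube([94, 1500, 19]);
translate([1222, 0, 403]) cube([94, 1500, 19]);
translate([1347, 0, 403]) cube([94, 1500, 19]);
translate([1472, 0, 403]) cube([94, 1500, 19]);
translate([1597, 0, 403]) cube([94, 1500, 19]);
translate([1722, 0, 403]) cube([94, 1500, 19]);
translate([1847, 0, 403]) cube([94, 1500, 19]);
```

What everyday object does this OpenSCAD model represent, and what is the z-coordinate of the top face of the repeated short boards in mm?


A bed frame. The slat-top height is 422 mm.

Four posts, four rails, and a row of slats — a bed frame. Slats sit on the rails at z = 205 + 198 = 403; with slat thickness 19, the top is 422 mm.


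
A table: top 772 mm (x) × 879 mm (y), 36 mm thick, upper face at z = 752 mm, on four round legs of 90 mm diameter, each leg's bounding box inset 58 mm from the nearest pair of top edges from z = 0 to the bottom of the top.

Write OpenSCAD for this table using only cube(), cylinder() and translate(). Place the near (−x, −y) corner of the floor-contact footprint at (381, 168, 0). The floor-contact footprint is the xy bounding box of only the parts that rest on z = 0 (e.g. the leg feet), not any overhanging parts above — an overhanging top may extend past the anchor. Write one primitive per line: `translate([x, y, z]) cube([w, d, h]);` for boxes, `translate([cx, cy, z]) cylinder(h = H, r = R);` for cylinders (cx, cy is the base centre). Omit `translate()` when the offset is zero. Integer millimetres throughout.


// leg_h = 752 - 36 = 716
translate([323, 110, 716]) cube([772, 879, 36]);
translate([426, 213, 0]) cylinder(h = 716, r = 45);
translate([992, 213, 0]) cylinder(h = 716, r = 45);
translate([426, 886, 0]) cylinder(h = 716, r = 45);
translate([992, 886, 0]) cylinder(h = 716, r = 45);


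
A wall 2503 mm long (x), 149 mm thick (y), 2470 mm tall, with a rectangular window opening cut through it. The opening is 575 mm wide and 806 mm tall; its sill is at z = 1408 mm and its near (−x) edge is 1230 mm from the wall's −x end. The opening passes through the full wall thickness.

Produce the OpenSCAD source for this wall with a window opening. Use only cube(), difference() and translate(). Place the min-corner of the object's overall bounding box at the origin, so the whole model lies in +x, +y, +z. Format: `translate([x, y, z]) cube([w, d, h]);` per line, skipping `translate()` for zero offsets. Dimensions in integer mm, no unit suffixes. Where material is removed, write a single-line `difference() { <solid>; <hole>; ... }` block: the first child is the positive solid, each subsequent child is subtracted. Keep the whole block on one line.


difference() { cube([2503, 149, 2470]); translate([1230, 0, 1408]) cube([575, 149, 806]); }


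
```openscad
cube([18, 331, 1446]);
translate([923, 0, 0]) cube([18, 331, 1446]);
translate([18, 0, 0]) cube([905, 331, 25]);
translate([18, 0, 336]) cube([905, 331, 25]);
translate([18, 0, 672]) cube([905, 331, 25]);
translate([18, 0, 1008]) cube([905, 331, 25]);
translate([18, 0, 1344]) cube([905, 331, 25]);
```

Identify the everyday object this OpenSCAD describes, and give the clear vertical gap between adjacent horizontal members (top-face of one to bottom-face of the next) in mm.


A bookshelf. The clear shelf gap is 311 mm.

Two tall side panels with 5 horizontal boards between them — a bookshelf. The first two shelf undersides are at z = 0 and z = 336; with shelf thickness 25, the clear gap is 336 − 0 − 25 = 311 mm.


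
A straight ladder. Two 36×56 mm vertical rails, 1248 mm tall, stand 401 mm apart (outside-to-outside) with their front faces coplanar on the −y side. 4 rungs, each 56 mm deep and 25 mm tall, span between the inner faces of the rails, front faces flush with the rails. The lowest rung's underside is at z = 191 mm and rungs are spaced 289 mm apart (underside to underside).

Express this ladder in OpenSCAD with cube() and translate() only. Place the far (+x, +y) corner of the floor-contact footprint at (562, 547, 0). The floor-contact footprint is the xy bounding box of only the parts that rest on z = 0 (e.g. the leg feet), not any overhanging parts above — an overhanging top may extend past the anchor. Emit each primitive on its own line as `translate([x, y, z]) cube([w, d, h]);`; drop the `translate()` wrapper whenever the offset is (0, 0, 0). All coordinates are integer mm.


// rung span = 401 - 2*36 = 329
// rung[k] z = 191 + k*289
translate([161, 491, 0]) cube([36, 56, 1248]);
translate([526, 491, 0]) cube([36, 56, 1248]);
translate([197, 491, 191]) cube([329, 56, 25]);
translate([197, 491, 480]) cube([329, 56, 25]);
translate([197, 491, 769]) cube([329, 56, 25]);
translate([197, 491, 1058]) cube([329, 56, 25]);


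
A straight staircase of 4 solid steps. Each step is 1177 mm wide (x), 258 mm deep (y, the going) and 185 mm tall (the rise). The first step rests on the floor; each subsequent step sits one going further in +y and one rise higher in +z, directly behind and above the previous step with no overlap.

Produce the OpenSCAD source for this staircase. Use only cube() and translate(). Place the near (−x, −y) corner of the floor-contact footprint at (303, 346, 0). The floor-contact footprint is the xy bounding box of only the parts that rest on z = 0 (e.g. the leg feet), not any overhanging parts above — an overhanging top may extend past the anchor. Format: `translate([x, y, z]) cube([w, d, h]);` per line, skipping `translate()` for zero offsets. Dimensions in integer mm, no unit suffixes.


translate([303, 346, 0]) cube([1177, 258, 185]);
translate([303, 604, 185]) cube([1177, 258, 185]);
translate([303, 862, 370]) cube([1177, 258, 185]);
translate([303, 1120, 555]) cube([1177, 258, 185]);


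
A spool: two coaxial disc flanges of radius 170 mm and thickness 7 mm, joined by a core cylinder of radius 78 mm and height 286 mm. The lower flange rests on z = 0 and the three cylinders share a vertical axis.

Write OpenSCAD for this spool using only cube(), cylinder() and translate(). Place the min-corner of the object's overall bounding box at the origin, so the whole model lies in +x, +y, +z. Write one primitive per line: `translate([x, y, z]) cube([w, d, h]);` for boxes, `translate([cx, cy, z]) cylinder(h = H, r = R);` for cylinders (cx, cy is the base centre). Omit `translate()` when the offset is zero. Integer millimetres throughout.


translate([170, 170, 0]) cylinder(h = 7, r = 170);
translate([170, 170, 7]) cylinder(h = 286, r = 78);
translate([170, 170, 293]) cylinder(h = 7, r = 170);


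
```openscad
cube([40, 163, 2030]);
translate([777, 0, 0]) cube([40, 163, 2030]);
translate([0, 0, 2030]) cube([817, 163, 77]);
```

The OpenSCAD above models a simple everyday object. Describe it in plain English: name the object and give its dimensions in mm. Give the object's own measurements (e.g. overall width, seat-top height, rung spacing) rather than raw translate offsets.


A door frame. The clear opening is 737 mm wide and 2030 mm high. Two 40 mm wide jambs, 163 mm deep, stand either side of the opening from the floor to the top of the opening. A 77 mm thick head sits across the top of both jambs, spanning the full outside width of the frame.


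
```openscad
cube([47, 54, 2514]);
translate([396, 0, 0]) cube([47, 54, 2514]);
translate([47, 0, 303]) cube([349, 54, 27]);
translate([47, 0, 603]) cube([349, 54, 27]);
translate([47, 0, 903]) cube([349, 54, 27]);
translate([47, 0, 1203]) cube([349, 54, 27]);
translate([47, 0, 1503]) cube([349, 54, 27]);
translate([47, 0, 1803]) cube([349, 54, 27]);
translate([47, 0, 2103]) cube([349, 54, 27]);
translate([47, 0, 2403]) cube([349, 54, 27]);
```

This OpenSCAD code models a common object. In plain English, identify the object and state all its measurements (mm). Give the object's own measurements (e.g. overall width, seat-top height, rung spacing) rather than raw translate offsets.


A straight ladder. Two 47×54 mm vertical rails, 2514 mm tall, stand 443 mm apart (outside-to-outside) with their front faces coplanar on the −y side. 8 rungs, each 54 mm deep and 27 mm tall, span between the inner faces of the rails, front faces flush with the rails. The lowest rung's underside is at z = 303 mm and rungs are spaced 300 mm apart (underside to underside).


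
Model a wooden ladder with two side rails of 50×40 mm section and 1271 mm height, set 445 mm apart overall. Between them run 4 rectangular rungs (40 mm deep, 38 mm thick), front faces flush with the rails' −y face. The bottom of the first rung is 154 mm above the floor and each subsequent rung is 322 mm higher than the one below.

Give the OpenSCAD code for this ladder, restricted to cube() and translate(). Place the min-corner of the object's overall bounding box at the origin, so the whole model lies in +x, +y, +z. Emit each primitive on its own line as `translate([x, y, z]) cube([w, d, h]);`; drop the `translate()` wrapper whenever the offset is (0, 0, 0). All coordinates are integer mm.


// rung span = 445 - 2*50 = 345
// rung[k] z = 154 + k*322
cube([50, 40, 1271]);
translate([395, 0, 0]) cube([50, 40, 1271]);
translate([50, 0, 154]) cube([345, 40, 38]);
translate([50, 0, 476]) cube([345, 40, 38]);
translate([50, 0, 798]) cube([345, 40, 38]);
translate([50, 0, 1120]) cube([345, 40, 38]);


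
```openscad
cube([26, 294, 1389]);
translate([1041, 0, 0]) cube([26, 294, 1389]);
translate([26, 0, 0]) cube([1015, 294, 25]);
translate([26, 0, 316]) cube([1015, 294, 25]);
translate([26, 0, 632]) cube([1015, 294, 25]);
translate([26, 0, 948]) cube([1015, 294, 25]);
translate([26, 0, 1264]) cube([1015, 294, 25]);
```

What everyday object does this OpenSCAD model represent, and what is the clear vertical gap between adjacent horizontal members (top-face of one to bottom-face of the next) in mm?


A bookshelf. The clear shelf gap is 291 mm.

Two tall side panels with 5 horizontal boards between them — a bookshelf. The first two shelf undersides are at z = 0 and z = 316; with shelf thickness 25, the clear gap is 316 − 0 − 25 = 291 mm.


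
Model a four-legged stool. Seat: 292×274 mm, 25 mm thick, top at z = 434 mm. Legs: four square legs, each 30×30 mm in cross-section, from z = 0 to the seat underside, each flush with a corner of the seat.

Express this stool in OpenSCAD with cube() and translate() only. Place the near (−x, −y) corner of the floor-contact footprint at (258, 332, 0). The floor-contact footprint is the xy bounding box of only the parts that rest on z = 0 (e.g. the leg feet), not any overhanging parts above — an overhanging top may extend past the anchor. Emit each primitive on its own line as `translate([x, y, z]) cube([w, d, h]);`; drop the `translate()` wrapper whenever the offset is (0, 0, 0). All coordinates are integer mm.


translate([258, 332, 409]) cube([292, 274, 25]);
translate([258, 332, 0]) cube([30, 30, 409]);
translate([520, 332, 0]) cube([30, 30, 409]);
translate([258, 576, 0]) cube([30, 30, 409]);
translate([520, 576, 0]) cube([30, 30, 409]);


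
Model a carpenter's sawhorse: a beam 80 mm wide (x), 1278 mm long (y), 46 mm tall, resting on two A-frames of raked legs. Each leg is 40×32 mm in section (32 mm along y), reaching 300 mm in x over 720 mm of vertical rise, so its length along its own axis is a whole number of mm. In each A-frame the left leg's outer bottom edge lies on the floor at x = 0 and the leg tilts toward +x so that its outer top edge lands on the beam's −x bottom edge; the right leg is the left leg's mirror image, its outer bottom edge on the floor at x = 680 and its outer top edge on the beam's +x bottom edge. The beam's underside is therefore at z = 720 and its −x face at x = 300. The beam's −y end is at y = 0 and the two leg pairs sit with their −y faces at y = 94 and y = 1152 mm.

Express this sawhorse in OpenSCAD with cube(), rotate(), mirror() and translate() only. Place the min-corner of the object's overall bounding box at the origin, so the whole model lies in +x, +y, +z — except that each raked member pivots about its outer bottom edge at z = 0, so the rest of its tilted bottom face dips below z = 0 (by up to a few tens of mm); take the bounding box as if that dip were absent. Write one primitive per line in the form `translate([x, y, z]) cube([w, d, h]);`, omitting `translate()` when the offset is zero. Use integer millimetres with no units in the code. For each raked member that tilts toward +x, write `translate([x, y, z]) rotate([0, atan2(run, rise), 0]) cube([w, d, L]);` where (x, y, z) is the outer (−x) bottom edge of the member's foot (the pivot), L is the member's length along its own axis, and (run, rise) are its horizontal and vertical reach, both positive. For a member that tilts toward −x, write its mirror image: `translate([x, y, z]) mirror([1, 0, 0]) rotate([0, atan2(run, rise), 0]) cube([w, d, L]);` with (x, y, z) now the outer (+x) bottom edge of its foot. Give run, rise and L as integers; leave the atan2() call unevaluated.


translate([300, 0, 720]) cube([80, 1278, 46]);
translate([0, 94, 0]) rotate([0, atan2(300, 720), 0]) cube([40, 32, 780]);
translate([680, 94, 0]) mirror([1, 0, 0]) rotate([0, atan2(300, 720), 0]) cube([40, 32, 780]);
translate([0, 1152, 0]) rotate([0, atan2(300, 720), 0]) cube([40, 32, 780]);
translate([680, 1152, 0]) mirror([1, 0, 0]) rotate([0, atan2(300, 720), 0]) cube([40, 32, 780]);


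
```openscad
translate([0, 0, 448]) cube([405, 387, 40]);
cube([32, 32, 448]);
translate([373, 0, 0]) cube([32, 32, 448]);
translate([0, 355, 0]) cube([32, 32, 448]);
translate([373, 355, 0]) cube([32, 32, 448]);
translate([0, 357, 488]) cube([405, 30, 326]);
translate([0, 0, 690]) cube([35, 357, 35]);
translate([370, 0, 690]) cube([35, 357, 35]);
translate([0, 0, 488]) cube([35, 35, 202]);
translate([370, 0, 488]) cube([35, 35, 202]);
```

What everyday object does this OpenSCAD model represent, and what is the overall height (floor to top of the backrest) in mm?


A chair. The overall height is 814 mm.

A slab on four corner posts with a tall panel at the back — a chair. The seat slab sits at z = 448 with thickness 40, and the 326 mm backrest starts at the seat top, so the overall height is 448 + 40 + 326 = 814 mm.


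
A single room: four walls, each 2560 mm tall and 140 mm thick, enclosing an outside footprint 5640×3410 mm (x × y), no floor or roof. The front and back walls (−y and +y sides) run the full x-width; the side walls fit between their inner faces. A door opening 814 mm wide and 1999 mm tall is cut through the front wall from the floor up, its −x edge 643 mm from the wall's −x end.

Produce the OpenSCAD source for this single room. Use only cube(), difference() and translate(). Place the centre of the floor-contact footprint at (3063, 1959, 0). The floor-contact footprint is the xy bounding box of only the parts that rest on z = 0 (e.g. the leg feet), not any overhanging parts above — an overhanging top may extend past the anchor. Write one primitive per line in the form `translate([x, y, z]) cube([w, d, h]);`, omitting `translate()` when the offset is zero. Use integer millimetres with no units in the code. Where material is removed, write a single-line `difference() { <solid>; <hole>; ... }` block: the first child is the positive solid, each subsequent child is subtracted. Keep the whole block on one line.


difference() { translate([243, 254, 0]) cube([5640, 140, 2560]); translate([886, 254, 0]) cube([814, 140, 1999]); }
translate([243, 3524, 0]) cube([5640, 140, 2560]);
translate([243, 394, 0]) cube([140, 3130, 2560]);
translate([5743, 394, 0]) cube([140, 3130, 2560]);


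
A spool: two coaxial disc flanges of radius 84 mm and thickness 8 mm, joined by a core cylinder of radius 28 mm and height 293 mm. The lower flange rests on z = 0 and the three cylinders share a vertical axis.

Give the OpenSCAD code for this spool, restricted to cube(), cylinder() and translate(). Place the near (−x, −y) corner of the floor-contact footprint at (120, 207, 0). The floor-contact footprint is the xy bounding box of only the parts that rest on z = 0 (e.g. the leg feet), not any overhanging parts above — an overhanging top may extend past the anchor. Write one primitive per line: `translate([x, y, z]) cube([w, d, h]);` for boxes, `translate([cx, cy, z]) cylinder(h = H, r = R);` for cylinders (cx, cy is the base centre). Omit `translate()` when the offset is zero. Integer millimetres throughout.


translate([204, 291, 0]) cylinder(h = 8, r = 84);
translate([204, 291, 8]) cylinder(h = 293, r = 28);
translate([204, 291, 301]) cylinder(h = 8, r = 84);


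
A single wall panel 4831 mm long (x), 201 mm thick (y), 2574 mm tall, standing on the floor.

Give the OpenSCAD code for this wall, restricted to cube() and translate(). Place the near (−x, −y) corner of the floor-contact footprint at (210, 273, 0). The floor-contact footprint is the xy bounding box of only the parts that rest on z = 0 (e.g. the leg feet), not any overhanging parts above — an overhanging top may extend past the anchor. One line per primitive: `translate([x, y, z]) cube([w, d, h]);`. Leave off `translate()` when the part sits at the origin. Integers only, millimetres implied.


translate([210, 273, 0]) cube([4831, 201, 2574]);


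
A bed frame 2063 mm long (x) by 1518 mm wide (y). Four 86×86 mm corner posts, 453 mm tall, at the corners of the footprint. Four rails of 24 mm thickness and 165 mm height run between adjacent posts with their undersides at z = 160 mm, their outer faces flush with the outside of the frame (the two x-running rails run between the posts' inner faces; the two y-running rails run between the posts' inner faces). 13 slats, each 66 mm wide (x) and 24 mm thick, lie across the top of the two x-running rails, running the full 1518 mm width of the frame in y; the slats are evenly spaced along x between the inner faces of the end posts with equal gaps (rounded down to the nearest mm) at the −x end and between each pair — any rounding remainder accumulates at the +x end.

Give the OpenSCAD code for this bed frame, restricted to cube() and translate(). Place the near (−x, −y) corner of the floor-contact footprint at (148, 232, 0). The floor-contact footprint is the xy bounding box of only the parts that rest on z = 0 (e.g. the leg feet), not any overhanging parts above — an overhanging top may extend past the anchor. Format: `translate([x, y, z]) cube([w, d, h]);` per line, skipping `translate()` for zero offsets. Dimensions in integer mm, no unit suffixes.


translate([148, 232, 0]) cube([86, 86, 453]);
translate([148, 1664, 0]) cube([86, 86, 453]);
translate([2125, 232, 0]) cube([86, 86, 453]);
translate([2125, 1664, 0]) cube([86, 86, 453]);
translate([234, 232, 160]) cube([1891, 24, 165]);
translate([234, 1726, 160]) cube([1891, 24, 165]);
translate([148, 318, 160]) cube([24, 1346, 165]);
translate([2187, 318, 160]) cube([24, 1346, 165]);
translate([307, 232, 325]) cube([66, 1518, 24]);
translate([446, 232, 325]) cube([66, 1518, 24]);
translate([585, 232, 325]) cube([66, 1518, 24]);
translate([724, 232, 325]) cube([66, 1518, 24]);
translate([863, 232, 325]) cube([66, 1518, 24]);
translate([1002, 232, 325]) cube([66, 1518, 24]);
translate([1141, 232, 325]) cube([66, 1518, 24]);
translate([1280, 232, 325]) cube([66, 1518, 24]);
translate([1419, 232, 325]) cube([66, 1518, 24]);
translate([1558, 232, 325]) cube([66, 1518, 24]);
translate([1697, 232, 325]) cube([66, 1518, 24]);
translate([1836, 232, 325]) cube([66, 1518, 24]);
translate([1975, 232, 325]) cube([66, 1518, 24]);


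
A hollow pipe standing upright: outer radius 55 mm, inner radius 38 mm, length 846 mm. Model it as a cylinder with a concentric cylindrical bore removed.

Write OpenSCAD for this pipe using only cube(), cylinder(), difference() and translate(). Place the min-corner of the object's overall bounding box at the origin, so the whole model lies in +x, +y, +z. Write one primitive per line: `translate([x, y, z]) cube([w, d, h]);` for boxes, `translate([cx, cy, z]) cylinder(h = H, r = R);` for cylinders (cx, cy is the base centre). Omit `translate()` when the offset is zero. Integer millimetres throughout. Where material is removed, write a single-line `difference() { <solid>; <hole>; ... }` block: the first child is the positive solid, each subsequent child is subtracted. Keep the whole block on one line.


difference() { translate([55, 55, 0]) cylinder(h = 846, r = 55); translate([55, 55, 0]) cylinder(h = 846, r = 38); }


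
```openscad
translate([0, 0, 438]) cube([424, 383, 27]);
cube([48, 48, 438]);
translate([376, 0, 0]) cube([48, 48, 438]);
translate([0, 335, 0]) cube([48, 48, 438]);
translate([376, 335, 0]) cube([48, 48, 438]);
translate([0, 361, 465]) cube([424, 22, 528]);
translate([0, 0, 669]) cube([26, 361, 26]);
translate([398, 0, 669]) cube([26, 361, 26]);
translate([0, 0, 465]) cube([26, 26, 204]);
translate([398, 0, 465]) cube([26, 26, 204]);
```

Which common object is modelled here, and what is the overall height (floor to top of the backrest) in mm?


A chair. The overall height is 993 mm.

A slab on four corner posts with a tall panel at the back — a chair. The seat slab sits at z = 438 with thickness 27, and the 528 mm backrest starts at the seat top, so the overall height is 438 + 27 + 528 = 993 mm.
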